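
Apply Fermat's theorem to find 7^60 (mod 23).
By Fermat: 7^{22} ≡ 1 (mod 23). 60 = 2×22 + 16. So 7^{60} ≡ 7^{16} ≡ 6 (mod 23)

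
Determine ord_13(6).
Powers of 6 mod 13: 6^1≡6, 6^2≡10, 6^3≡8, 6^4≡9, 6^5≡2, 6^6≡12, 6^7≡7, 6^8≡3, 6^9≡5, 6^10≡4, 6^11≡11, 6^12≡1. ord_13(6) = 12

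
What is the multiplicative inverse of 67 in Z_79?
Since 79 is prime, by Fermat 67^(-1) ≡ 67^{77} ≡ 46 (mod 79). Verify: 67 × 46 = 3082 ≡ 1 (mod 79)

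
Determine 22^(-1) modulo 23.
Since 23 is prime, by Fermat 22^(-1) ≡ 22^{21} ≡ 22 mod 23. Verify: 22 × 22 = 484 ≡ 1 mod 23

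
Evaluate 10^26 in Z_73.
By repeated squaring mod 73: 10^{1}≡10, 10^{2}≡27, 10^{4}≡72, 10^{8}≡1, 10^{16}≡1. Then 10^{26} = 10^{16+8+2} ≡ 1 × 1 × 27 ≡ 27 mod 73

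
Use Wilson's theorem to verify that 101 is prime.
(100)! mod 101 = 100. Since this equals -1 mod 101, Wilson confirms 101 is prime.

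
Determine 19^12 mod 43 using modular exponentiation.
By repeated squaring (mod 43): 19^{1}≡19, 19^{2}≡17, 19^{4}≡31, 19^{8}≡15. Then 19^{12} = 19^{8+4} ≡ 15 × 31 ≡ 35 (mod 43)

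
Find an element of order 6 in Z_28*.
3 has order 6 mod 28 since 3^{6} ≡ 1 (mod 28) and no smaller power works.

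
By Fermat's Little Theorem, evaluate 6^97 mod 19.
By Fermat: 6^{18} ≡ 1 mod 19. 97 = 5×18 + 7. So 6^{97} ≡ 6^{7} ≡ 9 mod 19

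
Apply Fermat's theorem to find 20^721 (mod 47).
By Fermat: 20^{46} ≡ 1 (mod 47). 721 ≡ 31 (mod 46). So 20^{721} ≡ 20^{31} ≡ 44 (mod 47)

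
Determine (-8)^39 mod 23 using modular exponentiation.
Using Fermat: (-8)^{22} ≡ 1 mod 23. 39 ≡ 17 mod 22. So (-8)^{39} ≡ (-8)^{17} ≡ 10 mod 23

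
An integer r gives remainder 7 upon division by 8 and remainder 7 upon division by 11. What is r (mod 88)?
M = 8 × 11 = 88. M₁ = 11, y₁ ≡ 3 (mod 8). M₂ = 8, y₂ ≡ 7 (mod 11). r = 7×11×3 + 7×8×7 ≡ 7 (mod 88)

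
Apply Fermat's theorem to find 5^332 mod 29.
By Fermat: 5^{28} ≡ 1 mod 29. 332 ≡ 24 mod 28. So 5^{332} ≡ 5^{24} ≡ 20 mod 29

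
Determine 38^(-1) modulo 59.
Since 59 is prime, by Fermat 38^(-1) ≡ 38^{57} ≡ 14 (mod 59). Verify: 38 × 14 = 532 ≡ 1 (mod 59)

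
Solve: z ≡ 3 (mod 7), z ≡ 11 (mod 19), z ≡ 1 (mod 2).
M = 7 × 19 × 2 = 266. M₁ = 38, y₁ ≡ 5 (mod 7). M₂ = 14, y₂ ≡ 15 (mod 19). M₃ = 133, y₃ ≡ 1 (mod 2). z = 3×38×5 + 11×14×15 + 1×133×1 ≡ 87 (mod 266)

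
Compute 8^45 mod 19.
Using Fermat: 8^{18} ≡ 1 (mod 19). 45 ≡ 9 (mod 18). So 8^{45} ≡ 8^{9} ≡ 18 (mod 19)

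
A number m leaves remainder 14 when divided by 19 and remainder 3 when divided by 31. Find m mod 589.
M = 19 × 31 = 589. M₁ = 31, y₁ ≡ 8 mod 19. M₂ = 19, y₂ ≡ 18 mod 31. m = 14×31×8 + 3×19×18 ≡ 375 mod 589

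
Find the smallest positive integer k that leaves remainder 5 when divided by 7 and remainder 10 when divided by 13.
M = 7 × 13 = 91. M₁ = 13, y₁ ≡ 6 (mod 7). M₂ = 7, y₂ ≡ 2 (mod 13). k = 5×13×6 + 10×7×2 ≡ 75 (mod 91)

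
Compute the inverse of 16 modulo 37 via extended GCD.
Extended GCD: 16(7) + 37(-3) = 1. So 16^(-1) ≡ 7 (mod 37). Verify: 16 × 7 = 112 ≡ 1 (mod 37)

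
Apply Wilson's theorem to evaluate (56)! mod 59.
(58)! = (56)! × (57) × (58) ≡ -1 (mod 59). So (56)! ≡ -1 × [(58)(57)]^(-1) ≡ 29 (mod 59)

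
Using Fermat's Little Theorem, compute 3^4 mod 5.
By Fermat's Little Theorem, 3^{4} ≡ 1 (mod 5) since 5 is prime and gcd(3, 5) = 1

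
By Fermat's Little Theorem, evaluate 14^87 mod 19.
By Fermat: 14^{18} ≡ 1 mod 19. 87 = 4×18 + 15. So 14^{87} ≡ 14^{15} ≡ 12 mod 19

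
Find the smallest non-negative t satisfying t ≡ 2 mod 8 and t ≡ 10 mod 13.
M = 8 × 13 = 104. M₁ = 13, y₁ ≡ 5 mod 8. M₂ = 8, y₂ ≡ 5 mod 13. t = 2×13×5 + 10×8×5 ≡ 10 mod 104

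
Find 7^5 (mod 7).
By repeated squaring (mod 7): 7^{1}≡0, 7^{2}≡0, 7^{4}≡0. Then 7^{5} = 7^{4+1} ≡ 0 × 0 ≡ 0 (mod 7)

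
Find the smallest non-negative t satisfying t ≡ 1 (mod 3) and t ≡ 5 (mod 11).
M = 3 × 11 = 33. M₁ = 11, y₁ ≡ 2 (mod 3). M₂ = 3, y₂ ≡ 4 (mod 11). t = 1×11×2 + 5×3×4 ≡ 16 (mod 33)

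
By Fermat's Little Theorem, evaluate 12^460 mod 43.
By Fermat: 12^{42} ≡ 1 mod 43. 460 ≡ 40 mod 42. So 12^{460} ≡ 12^{40} ≡ 23 mod 43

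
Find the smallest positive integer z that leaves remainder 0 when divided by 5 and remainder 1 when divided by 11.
M = 5 × 11 = 55. M₁ = 11, y₁ ≡ 1 (mod 5). M₂ = 5, y₂ ≡ 9 (mod 11). z = 0×11×1 + 1×5×9 ≡ 45 (mod 55)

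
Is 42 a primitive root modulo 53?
42^{13} ≡ 1 (mod 53) and 13 < 52, so ord_53(42) = 13 ≠ 52 and 42 is not a primitive root.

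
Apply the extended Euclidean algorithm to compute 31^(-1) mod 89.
Extended GCD: 31(23) + 89(-8) = 1. So 31^(-1) ≡ 23 mod 89. Verify: 31 × 23 = 713 ≡ 1 mod 89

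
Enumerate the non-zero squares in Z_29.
QRs mod 29: {1, 4, 5, 6, 7, 9, 13, 16, 20, 22, 23, 24, 25, 28}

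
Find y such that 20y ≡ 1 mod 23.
Since 23 is prime, by Fermat 20^(-1) ≡ 20^{21} ≡ 15 mod 23. Verify: 20 × 15 = 300 ≡ 1 mod 23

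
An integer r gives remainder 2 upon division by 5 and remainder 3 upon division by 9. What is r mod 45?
M = 5 × 9 = 45. M₁ = 9, y₁ ≡ 4 mod 5. M₂ = 5, y₂ ≡ 2 mod 9. r = 2×9×4 + 3×5×2 ≡ 12 mod 45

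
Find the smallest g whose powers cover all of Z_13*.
g = 2. For each prime q|12: 2^{6}≡12, 2^{4}≡3, none ≡ 1, so ord_13(2) = 12 and 2 is a primitive root.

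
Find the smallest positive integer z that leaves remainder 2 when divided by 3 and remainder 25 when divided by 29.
M = 3 × 29 = 87. M₁ = 29, y₁ ≡ 2 (mod 3). M₂ = 3, y₂ ≡ 10 (mod 29). z = 2×29×2 + 25×3×10 ≡ 83 (mod 87)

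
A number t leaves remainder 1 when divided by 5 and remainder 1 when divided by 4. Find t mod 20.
M = 5 × 4 = 20. M₁ = 4, y₁ ≡ 4 mod 5. M₂ = 5, y₂ ≡ 1 mod 4. t = 1×4×4 + 1×5×1 ≡ 1 mod 20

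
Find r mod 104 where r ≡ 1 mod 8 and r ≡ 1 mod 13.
M = 8 × 13 = 104. M₁ = 13, y₁ ≡ 5 mod 8. M₂ = 8, y₂ ≡ 5 mod 13. r = 1×13×5 + 1×8×5 ≡ 1 mod 104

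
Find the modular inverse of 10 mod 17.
Since 17 is prime, by Fermat 10^(-1) ≡ 10^{15} ≡ 12 (mod 17). Verify: 10 × 12 = 120 ≡ 1 (mod 17)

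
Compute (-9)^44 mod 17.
Using Fermat: (-9)^{16} ≡ 1 mod 17. 44 ≡ 12 mod 16. So (-9)^{44} ≡ (-9)^{12} ≡ 16 mod 17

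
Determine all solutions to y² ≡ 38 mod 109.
The square roots of 38 mod 109 are 16 and 93. Verify: 16² = 256 ≡ 38 mod 109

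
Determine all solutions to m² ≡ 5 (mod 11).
The square roots of 5 mod 11 are 4 and 7. Verify: 4² = 16 ≡ 5 (mod 11)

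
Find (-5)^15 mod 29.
By repeated squaring mod 29: (-5)^{1}≡24, (-5)^{2}≡25, (-5)^{4}≡16, (-5)^{8}≡24. Then (-5)^{15} = (-5)^{8+4+2+1} ≡ 24 × 16 × 25 × 24 ≡ 24 mod 29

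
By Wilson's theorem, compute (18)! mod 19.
By Wilson's theorem, (18)! ≡ -1 ≡ 18 mod 19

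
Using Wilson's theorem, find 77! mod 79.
(78)! = (77)! × (78) ≡ -1 mod 79. So (77)! ≡ -1 × (78)^(-1) ≡ (-1)×(-1) = 1 mod 79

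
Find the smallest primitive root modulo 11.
g = 2. For each prime q|10: 2^{5}≡10, 2^{2}≡4, none ≡ 1, so ord_11(2) = 10 and 2 is a primitive root.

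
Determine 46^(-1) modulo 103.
Since 103 is prime, by Fermat 46^(-1) ≡ 46^{101} ≡ 56 (mod 103). Verify: 46 × 56 = 2576 ≡ 1 (mod 103)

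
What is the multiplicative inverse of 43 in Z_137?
Since 137 is prime, by Fermat 43^(-1) ≡ 43^{135} ≡ 51 (mod 137). Verify: 43 × 51 = 2193 ≡ 1 (mod 137)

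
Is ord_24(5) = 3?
Powers of 5 mod 24: 5^1≡5, 5^2≡1. Already 5^2≡1, so the order is 2 < 3. No, the actual order is 2.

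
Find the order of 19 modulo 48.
Powers of 19 mod 48: 19^1≡19, 19^2≡25, 19^3≡43, 19^4≡1. So the order of 19 is 4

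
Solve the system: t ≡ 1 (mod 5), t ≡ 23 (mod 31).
M = 5 × 31 = 155. M₁ = 31, y₁ ≡ 1 (mod 5). M₂ = 5, y₂ ≡ 25 (mod 31). t = 1×31×1 + 23×5×25 ≡ 116 (mod 155)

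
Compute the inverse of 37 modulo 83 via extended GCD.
Extended GCD: 37(9) + 83(-4) = 1. So 37^(-1) ≡ 9 mod 83. Verify: 37 × 9 = 333 ≡ 1 mod 83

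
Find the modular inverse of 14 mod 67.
Since 67 is prime, by Fermat 14^(-1) ≡ 14^{65} ≡ 24 mod 67. Verify: 14 × 24 = 336 ≡ 1 mod 67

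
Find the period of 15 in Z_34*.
Powers of 15 mod 34: 15^1≡15, 15^2≡21, 15^3≡9, 15^4≡33, 15^5≡19, 15^6≡13, 15^7≡25, 15^8≡1. So the order of 15 is 8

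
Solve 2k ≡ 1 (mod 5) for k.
Since 5 is prime, by Fermat 2^(-1) ≡ 2^{3} ≡ 3 (mod 5). Verify: 2 × 3 = 6 ≡ 1 (mod 5)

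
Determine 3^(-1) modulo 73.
Since 73 is prime, by Fermat 3^(-1) ≡ 3^{71} ≡ 49 (mod 73). Verify: 3 × 49 = 147 ≡ 1 (mod 73)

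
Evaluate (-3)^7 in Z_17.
By repeated squaring mod 17: (-3)^{1}≡14, (-3)^{2}≡9, (-3)^{4}≡13. Then (-3)^{7} = (-3)^{4+2+1} ≡ 13 × 9 × 14 ≡ 6 mod 17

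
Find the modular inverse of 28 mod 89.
Since 89 is prime, by Fermat 28^(-1) ≡ 28^{87} ≡ 35 (mod 89). Verify: 28 × 35 = 980 ≡ 1 (mod 89)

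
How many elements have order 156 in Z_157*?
Number of primitive roots mod 157 = φ(p-1) = φ(156) = 48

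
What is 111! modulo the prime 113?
(112)! = (111)! × (112) ≡ -1 mod 113. So (111)! ≡ -1 × (112)^(-1) ≡ (-1)×(-1) = 1 mod 113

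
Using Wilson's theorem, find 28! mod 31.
(30)! = (28)! × (29) × (30) ≡ -1 mod 31. So (28)! ≡ -1 × [(30)(29)]^(-1) ≡ 15 mod 31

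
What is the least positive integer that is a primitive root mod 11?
g = 2. For each prime q|10: 2^{5}≡10, 2^{2}≡4, none ≡ 1, so ord_11(2) = 10 and 2 is a primitive root.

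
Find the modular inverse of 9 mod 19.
Since 19 is prime, by Fermat 9^(-1) ≡ 9^{17} ≡ 17 (mod 19). Verify: 9 × 17 = 153 ≡ 1 (mod 19)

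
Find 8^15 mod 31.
By repeated squaring mod 31: 8^{1}≡8, 8^{2}≡2, 8^{4}≡4, 8^{8}≡16. Then 8^{15} = 8^{8+4+2+1} ≡ 16 × 4 × 2 × 8 ≡ 1 mod 31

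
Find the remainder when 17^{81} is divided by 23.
By Fermat: 17^{22} ≡ 1 mod 23. 81 = 3×22 + 15. So 17^{81} ≡ 17^{15} ≡ 15 mod 23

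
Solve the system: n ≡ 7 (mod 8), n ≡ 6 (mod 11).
M = 8 × 11 = 88. M₁ = 11, y₁ ≡ 3 (mod 8). M₂ = 8, y₂ ≡ 7 (mod 11). n = 7×11×3 + 6×8×7 ≡ 39 (mod 88)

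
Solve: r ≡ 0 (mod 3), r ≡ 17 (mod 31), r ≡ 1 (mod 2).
M = 3 × 31 × 2 = 186. M₁ = 62, y₁ ≡ 2 (mod 3). M₂ = 6, y₂ ≡ 26 (mod 31). M₃ = 93, y₃ ≡ 1 (mod 2). r = 0×62×2 + 17×6×26 + 1×93×1 ≡ 141 (mod 186)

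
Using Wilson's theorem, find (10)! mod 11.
By Wilson's theorem, (10)! ≡ -1 ≡ 10 mod 11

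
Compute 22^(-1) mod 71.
Since 71 is prime, by Fermat 22^(-1) ≡ 22^{69} ≡ 42 mod 71. Verify: 22 × 42 = 924 ≡ 1 mod 71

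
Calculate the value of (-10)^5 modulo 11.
By repeated squaring (mod 11): (-10)^{1}≡1, (-10)^{2}≡1, (-10)^{4}≡1. Then (-10)^{5} = (-10)^{4+1} ≡ 1 × 1 ≡ 1 (mod 11)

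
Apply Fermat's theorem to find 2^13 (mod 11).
By Fermat: 2^{10} ≡ 1 (mod 11). So 2^{13} = 2^{10} · 2^{3} ≡ 2^{3} ≡ 8 (mod 11)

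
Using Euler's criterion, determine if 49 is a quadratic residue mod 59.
By Euler's criterion: 49^{29} ≡ 1 (mod 59). Since this equals 1, 49 is a QR.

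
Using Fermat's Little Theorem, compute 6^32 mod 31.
By Fermat: 6^{30} ≡ 1 (mod 31). So 6^{32} = 6^{30} · 6^{2} ≡ 6^{2} ≡ 5 (mod 31)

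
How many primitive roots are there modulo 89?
There are φ(89-1) = φ(88) = 40 primitive roots modulo 89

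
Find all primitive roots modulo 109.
There are φ(108) = 36 primitive roots mod 109: {6, 10, 11, 13, 14, 18, 24, 30, 37, 39, 40, 42, 44, 47, 50, 51, 52, 53, 56, 57, 58, 59, 62, 65, 67, 69, 70, 72, 79, 85, 91, 95, 96, 98, 99, 103}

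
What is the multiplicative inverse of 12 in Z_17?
Since 17 is prime, by Fermat 12^(-1) ≡ 12^{15} ≡ 10 mod 17. Verify: 12 × 10 = 120 ≡ 1 mod 17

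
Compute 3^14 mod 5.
Using Fermat: 3^{4} ≡ 1 (mod 5). 14 ≡ 2 (mod 4). So 3^{14} ≡ 3^{2} ≡ 4 (mod 5)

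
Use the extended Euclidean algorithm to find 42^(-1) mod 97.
Extended GCD: 42(-30) + 97(13) = 1. So 42^(-1) ≡ -30 ≡ 67 mod 97. Verify: 42 × 67 = 2814 ≡ 1 mod 97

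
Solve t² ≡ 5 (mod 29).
The square roots of 5 mod 29 are 18 and 11. Verify: 18² = 324 ≡ 5 (mod 29)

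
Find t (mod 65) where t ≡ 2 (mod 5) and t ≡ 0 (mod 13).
M = 5 × 13 = 65. M₁ = 13, y₁ ≡ 2 (mod 5). M₂ = 5, y₂ ≡ 8 (mod 13). t = 2×13×2 + 0×5×8 ≡ 52 (mod 65)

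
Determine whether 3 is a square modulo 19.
By Euler's criterion: 3^{9} ≡ 18 mod 19. Since this equals -1 (≡ 18), 3 is not a QR.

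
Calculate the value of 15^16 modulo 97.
By repeated squaring mod 97: 15^{1}≡15, 15^{2}≡31, 15^{4}≡88, 15^{8}≡81, 15^{16}≡62. So 15^{16} ≡ 62 mod 97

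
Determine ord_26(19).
Powers of 19 mod 26: 19^1≡19, 19^2≡23, 19^3≡21, 19^4≡9, 19^5≡15, 19^6≡25, 19^7≡7, 19^8≡3, 19^9≡5, 19^10≡17, 19^11≡11, 19^12≡1. So the order of 19 is 12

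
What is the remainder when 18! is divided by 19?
By Wilson's theorem, (18)! ≡ -1 ≡ 18 (mod 19)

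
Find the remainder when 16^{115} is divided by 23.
By Fermat: 16^{22} ≡ 1 (mod 23). 115 = 5×22 + 5. So 16^{115} ≡ 16^{5} ≡ 6 (mod 23)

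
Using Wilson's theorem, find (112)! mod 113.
By Wilson's theorem, (112)! ≡ -1 ≡ 112 mod 113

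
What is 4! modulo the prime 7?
(6)! = (4)! × (5) × (6) ≡ -1 mod 7. So (4)! ≡ -1 × [(6)(5)]^(-1) ≡ 3 mod 7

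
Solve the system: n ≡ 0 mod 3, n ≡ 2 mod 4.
M = 3 × 4 = 12. M₁ = 4, y₁ ≡ 1 mod 3. M₂ = 3, y₂ ≡ 3 mod 4. n = 0×4×1 + 2×3×3 ≡ 6 mod 12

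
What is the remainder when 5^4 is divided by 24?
5^{4} = 625 ≡ 1 (mod 24)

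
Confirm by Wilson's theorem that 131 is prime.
(130)! mod 131 = 130. Since this equals -1 (mod 131), Wilson confirms 131 is prime.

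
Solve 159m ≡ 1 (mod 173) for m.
Since 173 is prime, by Fermat 159^(-1) ≡ 159^{171} ≡ 37 (mod 173). Verify: 159 × 37 = 5883 ≡ 1 (mod 173)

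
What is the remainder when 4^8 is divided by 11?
By repeated squaring (mod 11): 4^{1}≡4, 4^{2}≡5, 4^{4}≡3, 4^{8}≡9. So 4^{8} ≡ 9 (mod 11)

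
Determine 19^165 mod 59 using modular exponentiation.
Using Fermat: 19^{58} ≡ 1 (mod 59). 165 ≡ 49 (mod 58). So 19^{165} ≡ 19^{49} ≡ 5 (mod 59)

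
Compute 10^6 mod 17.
By repeated squaring mod 17: 10^{1}≡10, 10^{2}≡15, 10^{4}≡4. Then 10^{6} = 10^{4+2} ≡ 4 × 15 ≡ 9 mod 17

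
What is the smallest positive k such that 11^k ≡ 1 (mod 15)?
Powers of 11 mod 15: 11^1≡11, 11^2≡1. ord_15(11) = 2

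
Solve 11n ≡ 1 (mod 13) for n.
Since 13 is prime, by Fermat 11^(-1) ≡ 11^{11} ≡ 6 (mod 13). Verify: 11 × 6 = 66 ≡ 1 (mod 13)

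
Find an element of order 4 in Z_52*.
5 has order 4 mod 52 since 5^{4} ≡ 1 mod 52 and no smaller power works.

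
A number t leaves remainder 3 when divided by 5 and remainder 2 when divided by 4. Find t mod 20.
M = 5 × 4 = 20. M₁ = 4, y₁ ≡ 4 mod 5. M₂ = 5, y₂ ≡ 1 mod 4. t = 3×4×4 + 2×5×1 ≡ 18 mod 20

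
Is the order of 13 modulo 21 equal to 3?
Powers of 13 mod 21: 13^1≡13, 13^2≡1. Already 13^2≡1, so the order is 2 < 3. No, the actual order is 2.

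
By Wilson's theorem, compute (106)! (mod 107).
By Wilson's theorem, (106)! ≡ -1 ≡ 106 (mod 107)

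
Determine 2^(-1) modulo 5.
Since 5 is prime, by Fermat 2^(-1) ≡ 2^{3} ≡ 3 (mod 5). Verify: 2 × 3 = 6 ≡ 1 (mod 5)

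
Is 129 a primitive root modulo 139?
129^{23} ≡ 1 (mod 139) and 23 < 138, so ord_139(129) = 23 ≠ 138 and 129 is not a primitive root.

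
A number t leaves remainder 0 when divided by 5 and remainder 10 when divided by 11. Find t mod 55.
M = 5 × 11 = 55. M₁ = 11, y₁ ≡ 1 mod 5. M₂ = 5, y₂ ≡ 9 mod 11. t = 0×11×1 + 10×5×9 ≡ 10 mod 55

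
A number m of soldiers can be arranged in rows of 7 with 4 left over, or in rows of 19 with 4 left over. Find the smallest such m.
M = 7 × 19 = 133. M₁ = 19, y₁ ≡ 3 (mod 7). M₂ = 7, y₂ ≡ 11 (mod 19). m = 4×19×3 + 4×7×11 ≡ 4 (mod 133)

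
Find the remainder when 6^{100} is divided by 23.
By Fermat: 6^{22} ≡ 1 mod 23. 100 = 4×22 + 12. So 6^{100} ≡ 6^{12} ≡ 6 mod 23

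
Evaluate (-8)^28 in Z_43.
By repeated squaring mod 43: (-8)^{1}≡35, (-8)^{2}≡21, (-8)^{4}≡11, (-8)^{8}≡35, (-8)^{16}≡21. Then (-8)^{28} = (-8)^{16+8+4} ≡ 21 × 35 × 11 ≡ 1 mod 43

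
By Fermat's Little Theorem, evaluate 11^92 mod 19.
By Fermat: 11^{18} ≡ 1 mod 19. 92 = 5×18 + 2. So 11^{92} ≡ 11^{2} ≡ 7 mod 19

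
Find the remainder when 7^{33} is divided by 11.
By Fermat: 7^{10} ≡ 1 mod 11. 33 = 3×10 + 3. So 7^{33} ≡ 7^{3} ≡ 2 mod 11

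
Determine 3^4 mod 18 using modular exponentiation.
3^{4} = 81 ≡ 9 (mod 18)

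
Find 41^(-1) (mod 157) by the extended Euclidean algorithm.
Extended GCD: 41(23) + 157(-6) = 1. So 41^(-1) ≡ 23 (mod 157). Verify: 41 × 23 = 943 ≡ 1 (mod 157)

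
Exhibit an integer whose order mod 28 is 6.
3 has order 6 mod 28 since 3^{6} ≡ 1 mod 28 and no smaller power works.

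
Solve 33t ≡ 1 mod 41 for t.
Since 41 is prime, by Fermat 33^(-1) ≡ 33^{39} ≡ 5 mod 41. Verify: 33 × 5 = 165 ≡ 1 mod 41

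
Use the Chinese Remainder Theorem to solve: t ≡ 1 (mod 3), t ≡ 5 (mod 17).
M = 3 × 17 = 51. M₁ = 17, y₁ ≡ 2 (mod 3). M₂ = 3, y₂ ≡ 6 (mod 17). t = 1×17×2 + 5×3×6 ≡ 22 (mod 51)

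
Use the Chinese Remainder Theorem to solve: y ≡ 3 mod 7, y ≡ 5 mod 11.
M = 7 × 11 = 77. M₁ = 11, y₁ ≡ 2 mod 7. M₂ = 7, y₂ ≡ 8 mod 11. y = 3×11×2 + 5×7×8 ≡ 38 mod 77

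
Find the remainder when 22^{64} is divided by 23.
By Fermat: 22^{22} ≡ 1 (mod 23). 64 = 2×22 + 20. So 22^{64} ≡ 22^{20} ≡ 1 (mod 23)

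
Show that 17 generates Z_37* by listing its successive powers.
17^1, 17^2, ..., 17^{36} mod 37: [17, 30, 29, 12, 19, 27, 15, 33, 6, 28, 32, 26, 35, 3, 14, 16, 13, 36, 20, 7, 8, 25, 18, 10, 22, 4, 31, 9, 5, 11, 2, 34, 23, 21, 24, 1]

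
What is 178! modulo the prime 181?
(180)! = (178)! × (179) × (180) ≡ -1 mod 181. So (178)! ≡ -1 × [(180)(179)]^(-1) ≡ 90 mod 181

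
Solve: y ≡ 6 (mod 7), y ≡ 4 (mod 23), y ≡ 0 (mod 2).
M = 7 × 23 × 2 = 322. M₁ = 46, y₁ ≡ 2 (mod 7). M₂ = 14, y₂ ≡ 5 (mod 23). M₃ = 161, y₃ ≡ 1 (mod 2). y = 6×46×2 + 4×14×5 + 0×161×1 ≡ 188 (mod 322)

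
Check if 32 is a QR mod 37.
By Euler's criterion: 32^{18} ≡ 36 mod 37. Since this equals -1 (≡ 36), 32 is not a QR.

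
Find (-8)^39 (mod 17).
Using Fermat: (-8)^{16} ≡ 1 (mod 17). 39 ≡ 7 (mod 16). So (-8)^{39} ≡ (-8)^{7} ≡ 2 (mod 17)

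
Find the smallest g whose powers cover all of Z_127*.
g = 3. Powers: [3, 9, 27, 81, 116, 94, 28, 84, 125, ...] generates all 126 non-zero residues.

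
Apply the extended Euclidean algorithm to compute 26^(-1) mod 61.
Extended GCD: 26(-7) + 61(3) = 1. So 26^(-1) ≡ -7 ≡ 54 mod 61. Verify: 26 × 54 = 1404 ≡ 1 mod 61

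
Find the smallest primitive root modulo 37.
g = 2. Powers: [2, 4, 8, 16, 32, 27, 17, 34, 31, ...] generates all 36 non-zero residues.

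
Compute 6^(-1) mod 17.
Since 17 is prime, by Fermat 6^(-1) ≡ 6^{15} ≡ 3 mod 17. Verify: 6 × 3 = 18 ≡ 1 mod 17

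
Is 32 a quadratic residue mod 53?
By Euler's criterion: 32^{26} ≡ 52 (mod 53). Since this equals -1 (≡ 52), 32 is not a QR.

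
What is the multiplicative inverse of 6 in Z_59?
Since 59 is prime, by Fermat 6^(-1) ≡ 6^{57} ≡ 10 (mod 59). Verify: 6 × 10 = 60 ≡ 1 (mod 59)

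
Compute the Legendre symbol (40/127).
(40/127) = 40^{63} mod 127 = -1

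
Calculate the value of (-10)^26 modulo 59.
By repeated squaring (mod 59): (-10)^{1}≡49, (-10)^{2}≡41, (-10)^{4}≡29, (-10)^{8}≡15, (-10)^{16}≡48. Then (-10)^{26} = (-10)^{16+8+2} ≡ 48 × 15 × 41 ≡ 20 (mod 59)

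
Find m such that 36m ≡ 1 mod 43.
Since 43 is prime, by Fermat 36^(-1) ≡ 36^{41} ≡ 6 mod 43. Verify: 36 × 6 = 216 ≡ 1 mod 43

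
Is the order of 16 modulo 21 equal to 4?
Powers of 16 mod 21: 16^1≡16, 16^2≡4, 16^3≡1. Already 16^3≡1, so the order is 3 < 4. No, the actual order is 3.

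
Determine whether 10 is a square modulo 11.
By Euler's criterion: 10^{5} ≡ 10 mod 11. Since this equals -1 (≡ 10), 10 is not a QR.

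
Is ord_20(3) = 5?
Powers of 3 mod 20: 3^1≡3, 3^2≡9, 3^3≡7, 3^4≡1. Already 3^4≡1, so the order is 4 < 5. No, the actual order is 4.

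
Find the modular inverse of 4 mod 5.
Since 5 is prime, by Fermat 4^(-1) ≡ 4^{3} ≡ 4 (mod 5). Verify: 4 × 4 = 16 ≡ 1 (mod 5)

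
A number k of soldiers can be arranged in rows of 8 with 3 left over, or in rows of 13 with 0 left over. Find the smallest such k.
M = 8 × 13 = 104. M₁ = 13, y₁ ≡ 5 mod 8. M₂ = 8, y₂ ≡ 5 mod 13. k = 3×13×5 + 0×8×5 ≡ 91 mod 104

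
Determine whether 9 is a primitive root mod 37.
9^{9} ≡ 1 (mod 37) and 9 < 36, so ord_37(9) = 9 ≠ 36 and 9 is not a primitive root.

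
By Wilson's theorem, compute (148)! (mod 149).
By Wilson's theorem, (148)! ≡ -1 ≡ 148 (mod 149)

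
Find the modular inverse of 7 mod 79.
Since 79 is prime, by Fermat 7^(-1) ≡ 7^{77} ≡ 34 (mod 79). Verify: 7 × 34 = 238 ≡ 1 (mod 79)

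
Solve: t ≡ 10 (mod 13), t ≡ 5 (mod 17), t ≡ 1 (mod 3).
M = 13 × 17 × 3 = 663. M₁ = 51, y₁ ≡ 12 (mod 13). M₂ = 39, y₂ ≡ 7 (mod 17). M₃ = 221, y₃ ≡ 2 (mod 3). t = 10×51×12 + 5×39×7 + 1×221×2 ≡ 634 (mod 663)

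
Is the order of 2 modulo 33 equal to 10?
Powers of 2 mod 33: 2^1≡2, 2^2≡4, 2^3≡8, 2^4≡16, 2^5≡32, 2^6≡31, 2^7≡29, 2^8≡25, 2^9≡17, 2^10≡1. First k with 2^k≡1 is k=10. Yes, ord_33(2) = 10.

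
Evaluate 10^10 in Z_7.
Using Fermat: 10^{6} ≡ 1 (mod 7). 10 ≡ 4 (mod 6). So 10^{10} ≡ 10^{4} ≡ 4 (mod 7)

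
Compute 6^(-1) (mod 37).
Since 37 is prime, by Fermat 6^(-1) ≡ 6^{35} ≡ 31 (mod 37). Verify: 6 × 31 = 186 ≡ 1 (mod 37)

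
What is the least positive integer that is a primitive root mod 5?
g = 2. Powers: [2, 4, 3, 1] generates all 4 non-zero residues.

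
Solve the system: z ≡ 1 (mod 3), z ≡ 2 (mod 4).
M = 3 × 4 = 12. M₁ = 4, y₁ ≡ 1 (mod 3). M₂ = 3, y₂ ≡ 3 (mod 4). z = 1×4×1 + 2×3×3 ≡ 10 (mod 12)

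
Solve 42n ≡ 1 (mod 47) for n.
Since 47 is prime, by Fermat 42^(-1) ≡ 42^{45} ≡ 28 (mod 47). Verify: 42 × 28 = 1176 ≡ 1 (mod 47)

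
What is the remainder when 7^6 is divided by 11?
By repeated squaring mod 11: 7^{1}≡7, 7^{2}≡5, 7^{4}≡3. Then 7^{6} = 7^{4+2} ≡ 3 × 5 ≡ 4 mod 11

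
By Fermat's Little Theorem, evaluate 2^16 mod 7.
By Fermat: 2^{6} ≡ 1 (mod 7). 16 = 2×6 + 4. So 2^{16} ≡ 2^{4} ≡ 2 (mod 7)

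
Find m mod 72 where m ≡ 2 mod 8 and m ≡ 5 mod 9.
M = 8 × 9 = 72. M₁ = 9, y₁ ≡ 1 mod 8. M₂ = 8, y₂ ≡ 8 mod 9. m = 2×9×1 + 5×8×8 ≡ 50 mod 72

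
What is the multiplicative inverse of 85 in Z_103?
Since 103 is prime, by Fermat 85^(-1) ≡ 85^{101} ≡ 40 (mod 103). Verify: 85 × 40 = 3400 ≡ 1 (mod 103)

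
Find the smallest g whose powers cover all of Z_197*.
g = 2. Powers: [2, 4, 8, 16, 32, 64, ...] generates all 196 non-zero residues.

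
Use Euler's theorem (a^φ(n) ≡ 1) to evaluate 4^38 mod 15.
By Euler: 4^{8} ≡ 1 (mod 15) since gcd(4, 15) = 1. 38 = 4×8 + 6. So 4^{38} ≡ 4^{6} ≡ 1 (mod 15)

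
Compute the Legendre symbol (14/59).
(14/59) = 14^{29} mod 59 = -1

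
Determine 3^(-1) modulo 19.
Since 19 is prime, by Fermat 3^(-1) ≡ 3^{17} ≡ 13 (mod 19). Verify: 3 × 13 = 39 ≡ 1 (mod 19)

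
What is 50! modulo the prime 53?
(52)! = (50)! × (51) × (52) ≡ -1 mod 53. So (50)! ≡ -1 × [(52)(51)]^(-1) ≡ 26 mod 53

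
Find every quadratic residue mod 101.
Squares in Z_101*: {1, 4, 5, 6, 9, 13, 14, 16, 17, 19, 20, 21, 22, 23, 24, 25, 30, 31, 33, 36, 37, 43, 45, 47, 49, 52, 54, 56, 58, 64, 65, 68, 70, 71, 76, 77, 78, 79, 80, 81, 82, 84, 85, 87, 88, 92, 95, 96, 97, 100}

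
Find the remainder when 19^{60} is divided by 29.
By Fermat: 19^{28} ≡ 1 mod 29. 60 = 2×28 + 4. So 19^{60} ≡ 19^{4} ≡ 24 mod 29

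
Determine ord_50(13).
Powers of 13 mod 50: 13^1≡13, 13^2≡19, 13^3≡47, 13^4≡11, 13^5≡43, 13^6≡9, 13^7≡17, 13^8≡21, 13^9≡23, 13^10≡49, 13^11≡37, 13^12≡31, 13^13≡3, 13^14≡39, 13^15≡7, 13^16≡41, 13^17≡33, 13^18≡29, 13^19≡27, 13^20≡1. So the order of 13 is 20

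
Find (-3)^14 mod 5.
Using Fermat: (-3)^{4} ≡ 1 mod 5. 14 ≡ 2 mod 4. So (-3)^{14} ≡ (-3)^{2} ≡ 4 mod 5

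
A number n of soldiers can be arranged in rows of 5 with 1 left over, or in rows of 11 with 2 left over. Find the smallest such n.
M = 5 × 11 = 55. M₁ = 11, y₁ ≡ 1 (mod 5). M₂ = 5, y₂ ≡ 9 (mod 11). n = 1×11×1 + 2×5×9 ≡ 46 (mod 55)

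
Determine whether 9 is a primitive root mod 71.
9^{35} ≡ 1 (mod 71) and 35 < 70, so ord_71(9) = 35 ≠ 70 and 9 is not a primitive root.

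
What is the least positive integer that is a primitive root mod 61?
g = 2. For each prime q|60: 2^{30}≡60, 2^{20}≡47, 2^{12}≡9, none ≡ 1, so ord_61(2) = 60 and 2 is a primitive root.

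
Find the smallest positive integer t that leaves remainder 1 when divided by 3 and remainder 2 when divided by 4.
M = 3 × 4 = 12. M₁ = 4, y₁ ≡ 1 mod 3. M₂ = 3, y₂ ≡ 3 mod 4. t = 1×4×1 + 2×3×3 ≡ 10 mod 12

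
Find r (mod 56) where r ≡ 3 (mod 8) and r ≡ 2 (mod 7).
M = 8 × 7 = 56. M₁ = 7, y₁ ≡ 7 (mod 8). M₂ = 8, y₂ ≡ 1 (mod 7). r = 3×7×7 + 2×8×1 ≡ 51 (mod 56)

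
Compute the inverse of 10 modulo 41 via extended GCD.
Extended GCD: 10(-4) + 41(1) = 1. So 10^(-1) ≡ -4 ≡ 37 mod 41. Verify: 10 × 37 = 370 ≡ 1 mod 41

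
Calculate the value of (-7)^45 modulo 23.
Using Fermat: (-7)^{22} ≡ 1 mod 23. 45 ≡ 1 mod 22. So (-7)^{45} ≡ (-7)^{1} ≡ 16 mod 23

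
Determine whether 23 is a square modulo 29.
By Euler's criterion: 23^{14} ≡ 1 (mod 29). Since this equals 1, 23 is a QR.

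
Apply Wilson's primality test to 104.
(103)! mod 104 = 0. Since 0 ≢ -1 mod 104, 104 is not prime.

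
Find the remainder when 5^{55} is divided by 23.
By Fermat: 5^{22} ≡ 1 (mod 23). 55 = 2×22 + 11. So 5^{55} ≡ 5^{11} ≡ 22 (mod 23)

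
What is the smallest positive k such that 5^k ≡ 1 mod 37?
Powers of 5 mod 37: 5^1≡5, 5^2≡25, 5^3≡14, 5^4≡33, 5^5≡17, 5^6≡11, 5^7≡18, 5^8≡16, 5^9≡6, 5^10≡30, 5^11≡2, 5^12≡10, 5^13≡13, 5^14≡28, 5^15≡29, 5^16≡34, 5^17≡22, 5^18≡36, 5^19≡32, 5^20≡12, 5^21≡23, 5^22≡4, 5^23≡20, 5^24≡26, 5^25≡19, 5^26≡21, 5^27≡31, 5^28≡7, 5^29≡35, 5^30≡27, 5^31≡24, 5^32≡9, 5^33≡8, 5^34≡3, 5^35≡15, 5^36≡1. Order = 36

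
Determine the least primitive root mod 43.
g = 3. Powers: [3, 9, 27, 38, 28, 41, 37, 25, 32, ...] generates all 42 non-zero residues.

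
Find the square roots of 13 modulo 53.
The square roots of 13 mod 53 are 15 and 38. Verify: 15² = 225 ≡ 13 (mod 53)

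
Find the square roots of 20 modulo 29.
The square roots of 20 mod 29 are 7 and 22. Verify: 7² = 49 ≡ 20 (mod 29)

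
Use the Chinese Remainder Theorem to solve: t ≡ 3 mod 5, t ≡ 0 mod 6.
M = 5 × 6 = 30. M₁ = 6, y₁ ≡ 1 mod 5. M₂ = 5, y₂ ≡ 5 mod 6. t = 3×6×1 + 0×5×5 ≡ 18 mod 30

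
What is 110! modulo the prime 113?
(112)! = (110)! × (111) × (112) ≡ -1 (mod 113). So (110)! ≡ -1 × [(112)(111)]^(-1) ≡ 56 (mod 113)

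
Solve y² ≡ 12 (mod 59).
The square roots of 12 mod 59 are 22 and 37. Verify: 22² = 484 ≡ 12 (mod 59)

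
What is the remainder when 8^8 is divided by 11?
By repeated squaring (mod 11): 8^{1}≡8, 8^{2}≡9, 8^{4}≡4, 8^{8}≡5. So 8^{8} ≡ 5 (mod 11)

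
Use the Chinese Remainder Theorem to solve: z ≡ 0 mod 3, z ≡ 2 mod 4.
M = 3 × 4 = 12. M₁ = 4, y₁ ≡ 1 mod 3. M₂ = 3, y₂ ≡ 3 mod 4. z = 0×4×1 + 2×3×3 ≡ 6 mod 12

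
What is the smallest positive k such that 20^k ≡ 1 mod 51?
Powers of 20 mod 51: 20^1≡20, 20^2≡43, 20^3≡44, 20^4≡13, 20^5≡5, 20^6≡49, 20^7≡11, 20^8≡16, 20^9≡14, 20^10≡25, 20^11≡41, 20^12≡4, 20^13≡29, 20^14≡19, 20^15≡23, 20^16≡1. So the order of 20 is 16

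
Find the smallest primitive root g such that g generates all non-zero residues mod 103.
g = 5. Powers: [5, 25, 22, 7, 35, 72, 51, 49, ...] generates all 102 non-zero residues.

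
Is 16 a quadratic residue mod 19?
By Euler's criterion: 16^{9} ≡ 1 (mod 19). Since this equals 1, 16 is a QR.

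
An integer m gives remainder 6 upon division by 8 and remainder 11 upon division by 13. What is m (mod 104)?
M = 8 × 13 = 104. M₁ = 13, y₁ ≡ 5 (mod 8). M₂ = 8, y₂ ≡ 5 (mod 13). m = 6×13×5 + 11×8×5 ≡ 102 (mod 104)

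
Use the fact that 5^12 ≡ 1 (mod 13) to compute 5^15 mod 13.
By Fermat: 5^{12} ≡ 1 (mod 13). So 5^{15} = 5^{12} · 5^{3} ≡ 5^{3} ≡ 8 (mod 13)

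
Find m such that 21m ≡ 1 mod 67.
Since 67 is prime, by Fermat 21^(-1) ≡ 21^{65} ≡ 16 mod 67. Verify: 21 × 16 = 336 ≡ 1 mod 67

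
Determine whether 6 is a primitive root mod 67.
6^{33} ≡ 1 mod 67 and 33 < 66, so ord_67(6) = 33 ≠ 66 and 6 is not a primitive root.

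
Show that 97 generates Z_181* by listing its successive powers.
97^1, 97^2, ..., 97^{180} mod 181: [97, 178, 71, 9, 149, 154, 96, 81, 74, 119, 140, 5, 123, 166, 174, 45, 21, 46, 118, 43, 8, 52, 157, 25, 72, 106, 146, 44, 105, 49, 47, 34, 40, 79, 61, 125, 179, 168, 6, 39, 163, 64, 54, 170, 19, 33, 124, 82, 171, 116, 30, 14, 91, 139, 89, 126, 95, 165, 77, 48, 131, 37, 150, 70, 93, 152, 83, 87, 113, 101, 23, 59, 112, 4, 26, 169, 103, 36, 53, 73, 22, 143, 115, 114, 17, 20, 130, 121, 153, 180, 84, 3, 110, 172, 32, 27, 85, 100, 107, 62, 41, 176, 58, 15, 7, 136, 160, 135, 63, 138, 173, 129, 24, 156, 109, 75, 35, 137, 76, 132, 134, 147, 141, 102, 120, 56, 2, 13, 175, 142, 18, 117, 127, 11, 162, 148, 57, 99, 10, 65, 151, 167, 90, 42, 92, 55, 86, 16, 104, 133, 50, 144, 31, 111, 88, 29, 98, 94, 68, 80, 158, 122, 69, 177, 155, 12, 78, 145, 128, 108, 159, 38, 66, 67, 164, 161, 51, 60, 28, 1]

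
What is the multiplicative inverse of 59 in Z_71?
Since 71 is prime, by Fermat 59^(-1) ≡ 59^{69} ≡ 65 (mod 71). Verify: 59 × 65 = 3835 ≡ 1 (mod 71)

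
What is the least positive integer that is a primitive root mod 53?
g = 2. For each prime q|52: 2^{26}≡52, 2^{4}≡16, none ≡ 1, so ord_53(2) = 52 and 2 is a primitive root.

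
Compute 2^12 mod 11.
Using Fermat: 2^{10} ≡ 1 (mod 11). 12 ≡ 2 (mod 10). So 2^{12} ≡ 2^{2} ≡ 4 (mod 11)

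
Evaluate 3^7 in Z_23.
By repeated squaring mod 23: 3^{1}≡3, 3^{2}≡9, 3^{4}≡12. Then 3^{7} = 3^{4+2+1} ≡ 12 × 9 × 3 ≡ 2 mod 23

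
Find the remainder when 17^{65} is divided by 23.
By Fermat: 17^{22} ≡ 1 mod 23. 65 = 2×22 + 21. So 17^{65} ≡ 17^{21} ≡ 19 mod 23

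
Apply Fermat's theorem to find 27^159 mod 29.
By Fermat: 27^{28} ≡ 1 mod 29. 159 = 5×28 + 19. So 27^{159} ≡ 27^{19} ≡ 3 mod 29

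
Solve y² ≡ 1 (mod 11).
The square roots of 1 mod 11 are 1 and 10. Verify: 1² = 1 ≡ 1 (mod 11)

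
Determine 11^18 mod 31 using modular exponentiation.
By repeated squaring mod 31: 11^{1}≡11, 11^{2}≡28, 11^{4}≡9, 11^{8}≡19, 11^{16}≡20. Then 11^{18} = 11^{16+2} ≡ 20 × 28 ≡ 2 mod 31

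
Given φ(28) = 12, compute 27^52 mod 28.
By Euler: 27^{12} ≡ 1 mod 28 since gcd(27, 28) = 1. 52 = 4×12 + 4. So 27^{52} ≡ 27^{4} ≡ 1 mod 28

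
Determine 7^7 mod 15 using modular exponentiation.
By repeated squaring mod 15: 7^{1}≡7, 7^{2}≡4, 7^{4}≡1. Then 7^{7} = 7^{4+2+1} ≡ 1 × 4 × 7 ≡ 13 mod 15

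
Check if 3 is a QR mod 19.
By Euler's criterion: 3^{9} ≡ 18 mod 19. Since this equals -1 (≡ 18), 3 is not a QR.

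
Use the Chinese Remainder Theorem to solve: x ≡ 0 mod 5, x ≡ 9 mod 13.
M = 5 × 13 = 65. M₁ = 13, y₁ ≡ 2 mod 5. M₂ = 5, y₂ ≡ 8 mod 13. x = 0×13×2 + 9×5×8 ≡ 35 mod 65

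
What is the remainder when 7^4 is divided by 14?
7^{4} = 2401 ≡ 7 mod 14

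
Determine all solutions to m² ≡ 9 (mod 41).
The square roots of 9 mod 41 are 38 and 3. Verify: 38² = 1444 ≡ 9 (mod 41)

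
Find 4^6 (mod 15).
By repeated squaring (mod 15): 4^{1}≡4, 4^{2}≡1, 4^{4}≡1. Then 4^{6} = 4^{4+2} ≡ 1 × 1 ≡ 1 (mod 15)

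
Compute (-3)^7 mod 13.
By repeated squaring (mod 13): (-3)^{1}≡10, (-3)^{2}≡9, (-3)^{4}≡3. Then (-3)^{7} = (-3)^{4+2+1} ≡ 3 × 9 × 10 ≡ 10 (mod 13)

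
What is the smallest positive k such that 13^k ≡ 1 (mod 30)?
Powers of 13 mod 30: 13^1≡13, 13^2≡19, 13^3≡7, 13^4≡1. Order = 4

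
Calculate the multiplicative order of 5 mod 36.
Powers of 5 mod 36: 5^1≡5, 5^2≡25, 5^3≡17, 5^4≡13, 5^5≡29, 5^6≡1. ord_36(5) = 6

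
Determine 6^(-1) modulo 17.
Since 17 is prime, by Fermat 6^(-1) ≡ 6^{15} ≡ 3 mod 17. Verify: 6 × 3 = 18 ≡ 1 mod 17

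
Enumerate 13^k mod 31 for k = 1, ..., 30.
13^1, 13^2, ..., 13^{30} mod 31: [13, 14, 27, 10, 6, 16, 22, 7, 29, 5, 3, 8, 11, 19, 30, 18, 17, 4, 21, 25, 15, 9, 24, 2, 26, 28, 23, 20, 12, 1]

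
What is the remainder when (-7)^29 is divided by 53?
By repeated squaring (mod 53): (-7)^{1}≡46, (-7)^{2}≡49, (-7)^{4}≡16, (-7)^{8}≡44, (-7)^{16}≡28. Then (-7)^{29} = (-7)^{16+8+4+1} ≡ 28 × 44 × 16 × 46 ≡ 28 (mod 53)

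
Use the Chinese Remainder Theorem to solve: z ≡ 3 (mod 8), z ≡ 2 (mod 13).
M = 8 × 13 = 104. M₁ = 13, y₁ ≡ 5 (mod 8). M₂ = 8, y₂ ≡ 5 (mod 13). z = 3×13×5 + 2×8×5 ≡ 67 (mod 104)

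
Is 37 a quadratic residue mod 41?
By Euler's criterion: 37^{20} ≡ 1 mod 41. Since this equals 1, 37 is a QR.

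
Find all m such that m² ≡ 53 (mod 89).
The square roots of 53 mod 89 are 26 and 63. Verify: 26² = 676 ≡ 53 (mod 89)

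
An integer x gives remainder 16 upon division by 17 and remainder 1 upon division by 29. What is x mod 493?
M = 17 × 29 = 493. M₁ = 29, y₁ ≡ 10 mod 17. M₂ = 17, y₂ ≡ 12 mod 29. x = 16×29×10 + 1×17×12 ≡ 407 mod 493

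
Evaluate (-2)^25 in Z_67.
By repeated squaring (mod 67): (-2)^{1}≡65, (-2)^{2}≡4, (-2)^{4}≡16, (-2)^{8}≡55, (-2)^{16}≡10. Then (-2)^{25} = (-2)^{16+8+1} ≡ 10 × 55 × 65 ≡ 39 (mod 67)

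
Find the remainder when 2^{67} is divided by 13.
By Fermat: 2^{12} ≡ 1 mod 13. 67 = 5×12 + 7. So 2^{67} ≡ 2^{7} ≡ 11 mod 13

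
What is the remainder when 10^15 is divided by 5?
By repeated squaring (mod 5): 10^{1}≡0, 10^{2}≡0, 10^{4}≡0, 10^{8}≡0. Then 10^{15} = 10^{8+4+2+1} ≡ 0 × 0 × 0 × 0 ≡ 0 (mod 5)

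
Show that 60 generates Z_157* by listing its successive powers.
60^1, 60^2, ..., 60^{156} mod 157: [60, 146, 125, 121, 38, 82, 53, 40, 45, 31, 133, 130, 107, 140, 79, 30, 73, 141, 139, 19, 41, 105, 20, 101, 94, 145, 65, 132, 70, 118, 15, 115, 149, 148, 88, 99, 131, 10, 129, 47, 151, 111, 66, 35, 59, 86, 136, 153, 74, 44, 128, 144, 5, 143, 102, 154, 134, 33, 96, 108, 43, 68, 155, 37, 22, 64, 72, 81, 150, 51, 77, 67, 95, 48, 54, 100, 34, 156, 97, 11, 32, 36, 119, 75, 104, 117, 112, 126, 24, 27, 50, 17, 78, 127, 84, 16, 18, 138, 116, 52, 137, 56, 63, 12, 92, 25, 87, 39, 142, 42, 8, 9, 69, 58, 26, 147, 28, 110, 6, 46, 91, 122, 98, 71, 21, 4, 83, 113, 29, 13, 152, 14, 55, 3, 23, 124, 61, 49, 114, 89, 2, 120, 135, 93, 85, 76, 7, 106, 80, 90, 62, 109, 103, 57, 123, 1]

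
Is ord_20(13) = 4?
Powers of 13 mod 20: 13^1≡13, 13^2≡9, 13^3≡17, 13^4≡1. First k with 13^k≡1 is k=4. Yes, ord_20(13) = 4.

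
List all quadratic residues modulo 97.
Quadratic residues modulo 97: {1, 2, 3, 4, 6, 8, 9, 11, 12, 16, 18, 22, 24, 25, 27, 31, 32, 33, 35, 36, 43, 44, 47, 48, 49, 50, 53, 54, 61, 62, 64, 65, 66, 70, 72, 73, 75, 79, 81, 85, 86, 88, 89, 91, 93, 94, 95, 96}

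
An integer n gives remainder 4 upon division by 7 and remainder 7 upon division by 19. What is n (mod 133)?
M = 7 × 19 = 133. M₁ = 19, y₁ ≡ 3 (mod 7). M₂ = 7, y₂ ≡ 11 (mod 19). n = 4×19×3 + 7×7×11 ≡ 102 (mod 133)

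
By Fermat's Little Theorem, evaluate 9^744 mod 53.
By Fermat: 9^{52} ≡ 1 mod 53. 744 ≡ 16 mod 52. So 9^{744} ≡ 9^{16} ≡ 13 mod 53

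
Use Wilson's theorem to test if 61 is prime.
(60)! mod 61 = 60. Since 60 ≡ -1 mod 61, 61 is prime.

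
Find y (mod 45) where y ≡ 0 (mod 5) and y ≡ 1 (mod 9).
M = 5 × 9 = 45. M₁ = 9, y₁ ≡ 4 (mod 5). M₂ = 5, y₂ ≡ 2 (mod 9). y = 0×9×4 + 1×5×2 ≡ 10 (mod 45)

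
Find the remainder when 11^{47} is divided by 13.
By Fermat: 11^{12} ≡ 1 mod 13. 47 = 3×12 + 11. So 11^{47} ≡ 11^{11} ≡ 6 mod 13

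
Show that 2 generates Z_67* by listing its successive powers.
2^1, 2^2, ..., 2^{66} mod 67: [2, 4, 8, 16, 32, 64, 61, 55, 43, 19, 38, 9, 18, 36, 5, 10, 20, 40, 13, 26, 52, 37, 7, 14, 28, 56, 45, 23, 46, 25, 50, 33, 66, 65, 63, 59, 51, 35, 3, 6, 12, 24, 48, 29, 58, 49, 31, 62, 57, 47, 27, 54, 41, 15, 30, 60, 53, 39, 11, 22, 44, 21, 42, 17, 34, 1]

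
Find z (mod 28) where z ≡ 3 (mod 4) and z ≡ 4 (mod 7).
M = 4 × 7 = 28. M₁ = 7, y₁ ≡ 3 (mod 4). M₂ = 4, y₂ ≡ 2 (mod 7). z = 3×7×3 + 4×4×2 ≡ 11 (mod 28)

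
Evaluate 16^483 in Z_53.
Using Fermat: 16^{52} ≡ 1 (mod 53). 483 ≡ 15 (mod 52). So 16^{483} ≡ 16^{15} ≡ 44 (mod 53)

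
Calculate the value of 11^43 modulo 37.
Using Fermat: 11^{36} ≡ 1 (mod 37). 43 ≡ 7 (mod 36). So 11^{43} ≡ 11^{7} ≡ 11 (mod 37)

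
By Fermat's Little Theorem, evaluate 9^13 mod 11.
By Fermat: 9^{10} ≡ 1 (mod 11). So 9^{13} = 9^{10} · 9^{3} ≡ 9^{3} ≡ 3 (mod 11)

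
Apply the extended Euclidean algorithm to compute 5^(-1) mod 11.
Extended GCD: 5(-2) + 11(1) = 1. So 5^(-1) ≡ -2 ≡ 9 mod 11. Verify: 5 × 9 = 45 ≡ 1 mod 11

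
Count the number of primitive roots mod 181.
A prime p has φ(p-1) primitive roots; here φ(180) = 48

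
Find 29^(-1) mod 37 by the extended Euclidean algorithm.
Extended GCD: 29(-14) + 37(11) = 1. So 29^(-1) ≡ -14 ≡ 23 mod 37. Verify: 29 × 23 = 667 ≡ 1 mod 37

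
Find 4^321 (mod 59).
Using Fermat: 4^{58} ≡ 1 (mod 59). 321 ≡ 31 (mod 58). So 4^{321} ≡ 4^{31} ≡ 16 (mod 59)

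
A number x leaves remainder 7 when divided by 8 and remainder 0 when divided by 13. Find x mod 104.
M = 8 × 13 = 104. M₁ = 13, y₁ ≡ 5 mod 8. M₂ = 8, y₂ ≡ 5 mod 13. x = 7×13×5 + 0×8×5 ≡ 39 mod 104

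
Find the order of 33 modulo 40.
Powers of 33 mod 40: 33^1≡33, 33^2≡9, 33^3≡17, 33^4≡1. So the order of 33 is 4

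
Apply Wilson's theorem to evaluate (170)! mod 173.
(172)! = (170)! × (171) × (172) ≡ -1 (mod 173). So (170)! ≡ -1 × [(172)(171)]^(-1) ≡ 86 (mod 173)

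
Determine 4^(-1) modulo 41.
Since 41 is prime, by Fermat 4^(-1) ≡ 4^{39} ≡ 31 mod 41. Verify: 4 × 31 = 124 ≡ 1 mod 41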